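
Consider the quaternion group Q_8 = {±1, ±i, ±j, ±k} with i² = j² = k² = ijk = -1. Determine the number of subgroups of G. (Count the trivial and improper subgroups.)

6

|G| = 8, so by Lagrange every subgroup order divides 8. Divisors: 1, 2, 4, 8.
Subgroups by order — order 1: 1; order 2: 1; order 4: 3; order 8: 1.
Total: 1 + 1 + 3 + 1 = 6.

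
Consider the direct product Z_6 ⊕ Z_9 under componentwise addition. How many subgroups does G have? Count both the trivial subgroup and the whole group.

|G| = 54, so by Lagrange every subgroup order divides 54. Divisors: 1, 2, 3, 6, 9, 18, 27, 54.
Subgroups by order — order 1: 1; order 2: 1; order 3: 4; order 6: 4; order 9: 4; order 18: 4; order 27: 1; order 54: 1.
Total: 1 + 1 + 4 + 4 + 4 + 4 + 1 + 1 = 20.

20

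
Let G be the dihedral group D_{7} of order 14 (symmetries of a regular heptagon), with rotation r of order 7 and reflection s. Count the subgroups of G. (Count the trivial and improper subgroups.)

10

|G| = 14, so by Lagrange every subgroup order divides 14. Divisors: 1, 2, 7, 14.
Subgroups by order — order 1: 1; order 2: 7; order 7: 1; order 14: 1.
Total: 1 + 7 + 1 + 1 = 10.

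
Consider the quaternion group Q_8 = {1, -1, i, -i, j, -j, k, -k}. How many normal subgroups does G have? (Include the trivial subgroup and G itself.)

6

G has 6 subgroups. Checking conjugation-invariance by order — order 1: 1/1 normal; order 2: 1/1 normal; order 4: 3/3 normal; order 8: 1/1 normal.
Total normal subgroups: 6.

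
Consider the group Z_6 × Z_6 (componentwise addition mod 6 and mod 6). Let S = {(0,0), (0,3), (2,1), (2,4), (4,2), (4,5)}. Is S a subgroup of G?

|S| = 6 divides |G| = 36, consistent with Lagrange.
S contains the identity, every element's inverse is in S, and S is closed under +: it is a subgroup.
In fact S = ⟨(4,5)⟩.

Yes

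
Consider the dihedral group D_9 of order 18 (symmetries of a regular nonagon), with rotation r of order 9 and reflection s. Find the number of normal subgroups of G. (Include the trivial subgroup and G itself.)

4

G has 16 subgroups. Checking conjugation-invariance by order — order 1: 1/1 normal; order 2: 0/9 normal; order 3: 1/1 normal; order 6: 0/3 normal; order 9: 1/1 normal; order 18: 1/1 normal.
Total normal subgroups: 4.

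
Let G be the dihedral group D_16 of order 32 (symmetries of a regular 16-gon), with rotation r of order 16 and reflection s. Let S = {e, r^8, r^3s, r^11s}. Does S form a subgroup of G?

Yes

|S| = 4 divides |G| = 32, consistent with Lagrange.
S contains the identity, every element's inverse is in S, and S is closed under ·: it is a subgroup.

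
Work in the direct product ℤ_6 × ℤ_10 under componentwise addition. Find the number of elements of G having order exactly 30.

24

An element (a,b) has order lcm(ord(a), ord(b)); count pairs with lcm equal to 30.
Enumerating gives 24 such elements.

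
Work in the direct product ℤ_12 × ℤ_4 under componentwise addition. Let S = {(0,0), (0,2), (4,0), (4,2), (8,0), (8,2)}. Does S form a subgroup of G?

Yes

|S| = 6 divides |G| = 48, consistent with Lagrange.
S contains the identity, every element's inverse is in S, and S is closed under +: it is a subgroup.
In fact S = ⟨(4,2)⟩.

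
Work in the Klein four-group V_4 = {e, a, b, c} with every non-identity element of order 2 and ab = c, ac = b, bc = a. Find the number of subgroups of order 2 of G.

3

|G| = 4 and 2 | 4, so subgroups of order 2 are possible by Lagrange.
The subgroups of order 2 are: {e, a}; {e, b}; {e, c}.
So G has 3 subgroups of order 2.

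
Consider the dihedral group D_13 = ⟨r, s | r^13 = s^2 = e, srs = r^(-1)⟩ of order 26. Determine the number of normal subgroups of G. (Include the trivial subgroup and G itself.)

3

G has 16 subgroups. Checking conjugation-invariance by order — order 1: 1/1 normal; order 2: 0/13 normal; order 13: 1/1 normal; order 26: 1/1 normal.
Total normal subgroups: 3.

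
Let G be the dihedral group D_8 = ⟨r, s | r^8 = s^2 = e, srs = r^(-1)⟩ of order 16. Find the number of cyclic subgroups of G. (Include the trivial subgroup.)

12

Each element a generates a cyclic subgroup ⟨a⟩; distinct elements may generate the same one (a cyclic group of order d has φ(d) generators).
Cyclic subgroups by order — order 1: 1; order 2: 9; order 4: 1; order 8: 1.
Total: 12.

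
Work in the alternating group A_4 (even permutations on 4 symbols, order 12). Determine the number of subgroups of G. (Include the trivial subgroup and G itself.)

|G| = 12, so by Lagrange every subgroup order divides 12. Divisors: 1, 2, 3, 4, 6, 12.
Subgroups by order — order 1: 1; order 2: 3; order 3: 4; order 4: 1; order 6: 0; order 12: 1.
Total: 1 + 3 + 4 + 1 + 0 + 1 = 10.

10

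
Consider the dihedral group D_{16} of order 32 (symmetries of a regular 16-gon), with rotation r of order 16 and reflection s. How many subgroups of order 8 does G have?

5

|G| = 32 and 8 | 32, so subgroups of order 8 are possible by Lagrange.
The subgroups of order 8 are: {e, r^2, r^4, r^6, r^8, r^10, r^12, r^14}; {e, r^4, r^8, r^12, r^2s, r^6s, r^10s, r^14s}; {e, r^4, r^8, r^12, r^3s, r^7s, r^11s, r^15s}; {e, r^4, r^8, r^12, s, r^4s, r^8s, r^12s}; … (5 in all).
So G has 5 subgroups of order 8.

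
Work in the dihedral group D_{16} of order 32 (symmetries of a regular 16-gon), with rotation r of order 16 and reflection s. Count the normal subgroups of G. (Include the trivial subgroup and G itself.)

G has 36 subgroups. Checking conjugation-invariance by order — order 1: 1/1 normal; order 2: 1/17 normal; order 4: 1/9 normal; order 8: 1/5 normal; order 16: 3/3 normal; order 32: 1/1 normal.
Total normal subgroups: 8.

8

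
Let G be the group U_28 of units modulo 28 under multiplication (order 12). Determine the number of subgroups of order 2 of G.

3

|G| = 12 and 2 | 12, so subgroups of order 2 are possible by Lagrange.
The subgroups of order 2 are: {1, 13}; {1, 15}; {1, 27}.
So G has 3 subgroups of order 2.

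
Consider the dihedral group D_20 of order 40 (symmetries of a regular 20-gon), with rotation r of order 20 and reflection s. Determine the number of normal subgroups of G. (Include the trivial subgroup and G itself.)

9

G has 48 subgroups. Checking conjugation-invariance by order — order 1: 1/1 normal; order 2: 1/21 normal; order 4: 1/11 normal; order 5: 1/1 normal; order 8: 0/5 normal; order 10: 1/5 normal; order 20: 3/3 normal; order 40: 1/1 normal.
Total normal subgroups: 9.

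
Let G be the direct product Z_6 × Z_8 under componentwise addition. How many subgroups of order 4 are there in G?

3

|G| = 48 and 4 | 48, so subgroups of order 4 are possible by Lagrange.
The subgroups of order 4 are: {(0,0), (0,2), (0,4), (0,6)}; {(0,0), (0,4), (3,0), (3,4)}; {(0,0), (0,4), (3,2), (3,6)}.
So G has 3 subgroups of order 4.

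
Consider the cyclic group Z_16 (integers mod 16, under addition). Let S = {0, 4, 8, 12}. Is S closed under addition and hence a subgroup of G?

Yes

|S| = 4 divides |G| = 16, consistent with Lagrange.
S contains the identity, every element's inverse is in S, and S is closed under +: it is a subgroup.
In fact S = ⟨4⟩.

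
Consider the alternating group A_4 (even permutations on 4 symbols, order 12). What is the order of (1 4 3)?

3

Computing powers of (1 4 3): the smallest k with ((1 4 3))^k = e is k = 3.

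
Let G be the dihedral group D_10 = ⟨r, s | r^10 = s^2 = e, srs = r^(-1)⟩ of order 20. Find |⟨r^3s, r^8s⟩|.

4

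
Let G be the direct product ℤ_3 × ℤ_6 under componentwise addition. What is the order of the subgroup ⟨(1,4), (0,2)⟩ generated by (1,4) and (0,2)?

9

|⟨(1,4)⟩| = 3 and |⟨(0,2)⟩| = 3, so |H| is a multiple of lcm(3, 3) = 3 and divides |G| = 18.
Closing under the operation: H = {(0,0), (0,2), (0,4), (1,0), (1,2), (1,4), (2,0), (2,2), (2,4)}, so |H| = 9.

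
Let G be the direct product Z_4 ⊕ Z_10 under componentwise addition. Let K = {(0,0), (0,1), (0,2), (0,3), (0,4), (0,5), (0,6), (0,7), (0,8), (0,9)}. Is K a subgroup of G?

|K| = 10 divides |G| = 40, consistent with Lagrange.
K contains the identity, every element's inverse is in K, and K is closed under +: it is a subgroup.
In fact K = ⟨(0,1)⟩.

Yes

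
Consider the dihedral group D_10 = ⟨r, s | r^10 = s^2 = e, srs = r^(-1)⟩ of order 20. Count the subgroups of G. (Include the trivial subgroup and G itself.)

|G| = 20, so by Lagrange every subgroup order divides 20. Divisors: 1, 2, 4, 5, 10, 20.
Subgroups by order — order 1: 1; order 2: 11; order 4: 5; order 5: 1; order 10: 3; order 20: 1.
Total: 1 + 11 + 5 + 1 + 3 + 1 = 22.

22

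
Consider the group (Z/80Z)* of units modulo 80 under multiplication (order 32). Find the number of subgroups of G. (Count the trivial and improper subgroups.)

54

|G| = 32, so by Lagrange every subgroup order divides 32. Divisors: 1, 2, 4, 8, 16, 32.
Subgroups by order — order 1: 1; order 2: 7; order 4: 19; order 8: 19; order 16: 7; order 32: 1.
Total: 1 + 7 + 19 + 19 + 7 + 1 = 54.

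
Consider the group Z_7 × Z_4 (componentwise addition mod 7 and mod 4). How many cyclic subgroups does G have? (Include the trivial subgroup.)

6

A cyclic subgroup of order d is generated by each of its φ(d) elements of order d, so the cyclic subgroups of order d number (#elements of order d)/φ(d).
Cyclic subgroups by order — order 1: 1; order 2: 1; order 4: 1; order 7: 1; order 14: 1; order 28: 1.
Total: 6.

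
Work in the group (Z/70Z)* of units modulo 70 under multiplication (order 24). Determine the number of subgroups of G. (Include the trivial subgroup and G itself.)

16

|G| = 24, so by Lagrange every subgroup order divides 24. Divisors: 1, 2, 3, 4, 6, 8, 12, 24.
Subgroups by order — order 1: 1; order 2: 3; order 3: 1; order 4: 3; order 6: 3; order 8: 1; order 12: 3; order 24: 1.
Total: 1 + 3 + 1 + 3 + 3 + 1 + 3 + 1 = 16.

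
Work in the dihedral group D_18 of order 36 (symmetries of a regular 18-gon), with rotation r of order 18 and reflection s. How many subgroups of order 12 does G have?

3

|G| = 36 and 12 | 36, so subgroups of order 12 are possible by Lagrange.
The subgroups of order 12 are: {e, r^3, r^6, r^9, r^12, r^15, rs, r^4s, r^7s, r^10s, r^13s, r^16s}; {e, r^3, r^6, r^9, r^12, r^15, r^2s, r^5s, r^8s, r^11s, r^14s, r^17s}; {e, r^3, r^6, r^9, r^12, r^15, s, r^3s, r^6s, r^9s, r^12s, r^15s}.
So G has 3 subgroups of order 12.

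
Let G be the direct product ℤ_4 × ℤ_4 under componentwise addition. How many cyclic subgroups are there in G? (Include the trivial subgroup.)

10

A cyclic subgroup of order d is generated by each of its φ(d) elements of order d, so the cyclic subgroups of order d number (#elements of order d)/φ(d).
Cyclic subgroups by order — order 1: 1; order 2: 3; order 4: 6.
Total: 10.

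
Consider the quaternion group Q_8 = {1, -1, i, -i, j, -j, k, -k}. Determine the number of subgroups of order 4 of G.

3

|G| = 8 and 4 | 8, so subgroups of order 4 are possible by Lagrange.
The subgroups of order 4 are: {1, -1, i, -i}; {1, -1, j, -j}; {1, -1, k, -k}.
So G has 3 subgroups of order 4.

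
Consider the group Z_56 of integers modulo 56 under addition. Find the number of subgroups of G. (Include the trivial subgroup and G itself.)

Subgroups of the cyclic group Z_56 correspond bijectively to divisors of 56.
Divisors of 56: 1, 2, 4, 7, 8, 14, 28, 56.
So Z_56 has 8 subgroups.

8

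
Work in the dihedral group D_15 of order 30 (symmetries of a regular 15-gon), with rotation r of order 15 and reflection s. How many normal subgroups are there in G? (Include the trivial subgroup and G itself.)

G has 28 subgroups. Checking conjugation-invariance by order — order 1: 1/1 normal; order 2: 0/15 normal; order 3: 1/1 normal; order 5: 1/1 normal; order 6: 0/5 normal; order 10: 0/3 normal; order 15: 1/1 normal; order 30: 1/1 normal.
Total normal subgroups: 5.

5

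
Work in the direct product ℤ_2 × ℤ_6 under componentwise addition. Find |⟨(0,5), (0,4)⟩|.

6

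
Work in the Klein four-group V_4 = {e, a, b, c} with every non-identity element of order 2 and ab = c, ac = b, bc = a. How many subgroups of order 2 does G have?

|G| = 4 and 2 | 4, so subgroups of order 2 are possible by Lagrange.
The subgroups of order 2 are: {e, a}; {e, b}; {e, c}.
So G has 3 subgroups of order 2.

3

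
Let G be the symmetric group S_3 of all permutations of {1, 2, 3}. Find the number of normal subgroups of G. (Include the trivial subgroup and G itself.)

3

G has 6 subgroups. Checking conjugation-invariance by order — order 1: 1/1 normal; order 2: 0/3 normal; order 3: 1/1 normal; order 6: 1/1 normal.
Total normal subgroups: 3.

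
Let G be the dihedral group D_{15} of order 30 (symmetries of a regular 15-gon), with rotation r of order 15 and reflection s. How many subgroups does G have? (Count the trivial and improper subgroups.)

28

|G| = 30, so by Lagrange every subgroup order divides 30. Divisors: 1, 2, 3, 5, 6, 10, 15, 30.
Subgroups by order — order 1: 1; order 2: 15; order 3: 1; order 5: 1; order 6: 5; order 10: 3; order 15: 1; order 30: 1.
Total: 1 + 15 + 1 + 1 + 5 + 3 + 1 + 1 = 28.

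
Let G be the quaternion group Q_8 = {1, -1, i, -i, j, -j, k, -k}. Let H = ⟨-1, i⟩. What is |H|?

|⟨-1⟩| = 2 and |⟨i⟩| = 4, so |H| is a multiple of lcm(2, 4) = 4 and divides |G| = 8.
Closing under the operation: H = {1, -1, i, -i}, so |H| = 4.

4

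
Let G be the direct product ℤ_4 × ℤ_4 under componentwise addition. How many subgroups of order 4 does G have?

7

|G| = 16 and 4 | 16, so subgroups of order 4 are possible by Lagrange.
The subgroups of order 4 are: {(0,0), (0,1), (0,2), (0,3)}; {(0,0), (0,2), (2,0), (2,2)}; {(0,0), (0,2), (2,1), (2,3)}; {(0,0), (1,0), (2,0), (3,0)}; … (7 in all).
So G has 7 subgroups of order 4.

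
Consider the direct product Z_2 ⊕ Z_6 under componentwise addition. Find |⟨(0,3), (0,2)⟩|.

6

|⟨(0,3)⟩| = 2 and |⟨(0,2)⟩| = 3, so |H| is a multiple of lcm(2, 3) = 6 and divides |G| = 12.
Closing under the operation: H = {(0,0), (0,1), (0,2), (0,3), (0,4), (0,5)}, so |H| = 6.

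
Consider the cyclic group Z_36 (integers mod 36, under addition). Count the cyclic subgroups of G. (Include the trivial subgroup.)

9

A cyclic subgroup of order d is generated by each of its φ(d) elements of order d, so the cyclic subgroups of order d number (#elements of order d)/φ(d).
Cyclic subgroups by order — order 1: 1; order 2: 1; order 3: 1; order 4: 1; order 6: 1; order 9: 1; order 12: 1; order 18: 1; order 36: 1.
Total: 9.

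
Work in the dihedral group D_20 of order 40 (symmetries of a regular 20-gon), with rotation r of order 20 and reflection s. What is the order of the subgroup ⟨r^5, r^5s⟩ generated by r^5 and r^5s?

8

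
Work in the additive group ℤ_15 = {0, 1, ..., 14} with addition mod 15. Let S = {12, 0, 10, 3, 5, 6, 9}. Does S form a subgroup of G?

No

|S| = 7 does not divide |G| = 15, so by Lagrange S is not a subgroup.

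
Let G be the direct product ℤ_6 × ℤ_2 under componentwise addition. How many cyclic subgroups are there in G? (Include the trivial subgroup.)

8

Group the elements of G by the cyclic subgroup they generate; each cyclic subgroup of order d accounts for φ(d) elements.
Cyclic subgroups by order — order 1: 1; order 2: 3; order 3: 1; order 6: 3.
Total: 8.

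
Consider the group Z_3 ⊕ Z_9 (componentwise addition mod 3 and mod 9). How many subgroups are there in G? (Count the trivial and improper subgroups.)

10

|G| = 27, so by Lagrange every subgroup order divides 27. Divisors: 1, 3, 9, 27.
Subgroups by order — order 1: 1; order 3: 4; order 9: 4; order 27: 1.
Total: 1 + 4 + 4 + 1 = 10.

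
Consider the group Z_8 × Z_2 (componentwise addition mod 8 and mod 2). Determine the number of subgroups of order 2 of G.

3

|G| = 16 and 2 | 16, so subgroups of order 2 are possible by Lagrange.
The subgroups of order 2 are: {(0,0), (0,1)}; {(0,0), (4,0)}; {(0,0), (4,1)}.
So G has 3 subgroups of order 2.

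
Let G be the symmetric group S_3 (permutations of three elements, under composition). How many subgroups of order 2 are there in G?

|G| = 6 and 2 | 6, so subgroups of order 2 are possible by Lagrange.
The subgroups of order 2 are: {e, (1 2)}; {e, (1 3)}; {e, (2 3)}.
So G has 3 subgroups of order 2.

3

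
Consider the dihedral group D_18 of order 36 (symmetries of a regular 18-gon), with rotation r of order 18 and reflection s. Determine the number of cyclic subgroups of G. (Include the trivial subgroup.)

24

A cyclic subgroup of order d is generated by each of its φ(d) elements of order d, so the cyclic subgroups of order d number (#elements of order d)/φ(d).
Cyclic subgroups by order — order 1: 1; order 2: 19; order 3: 1; order 6: 1; order 9: 1; order 18: 1.
Total: 24.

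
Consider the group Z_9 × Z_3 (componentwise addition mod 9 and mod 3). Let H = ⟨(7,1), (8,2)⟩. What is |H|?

9

|⟨(7,1)⟩| = 9 and |⟨(8,2)⟩| = 9, so |H| is a multiple of lcm(9, 9) = 9 and divides |G| = 27.
Closing under the operation: H = {(0,0), (1,1), (2,2), (3,0), (4,1), (5,2), (6,0), (7,1), (8,2)}, so |H| = 9.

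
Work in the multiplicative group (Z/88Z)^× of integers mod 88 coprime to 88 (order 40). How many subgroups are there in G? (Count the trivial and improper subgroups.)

|G| = 40, so by Lagrange every subgroup order divides 40. Divisors: 1, 2, 4, 5, 8, 10, 20, 40.
Subgroups by order — order 1: 1; order 2: 7; order 4: 7; order 5: 1; order 8: 1; order 10: 7; order 20: 7; order 40: 1.
Total: 1 + 7 + 7 + 1 + 1 + 7 + 7 + 1 = 32.

32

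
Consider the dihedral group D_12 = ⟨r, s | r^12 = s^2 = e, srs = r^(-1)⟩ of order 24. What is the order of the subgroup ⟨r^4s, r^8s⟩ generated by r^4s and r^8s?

|⟨r^4s⟩| = 2 and |⟨r^8s⟩| = 2, so |H| is a multiple of lcm(2, 2) = 2 and divides |G| = 24.
Closing under the operation: H = {e, r^4, r^8, s, r^4s, r^8s}, so |H| = 6.

6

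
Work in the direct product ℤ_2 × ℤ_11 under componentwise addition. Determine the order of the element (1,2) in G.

22

The order of (1,2) in Z_2 × Z_11 is lcm(ord(1) in Z_2, ord(2) in Z_11).
ord(1) = 2 and ord(2) = 11, so |⟨(1,2)⟩| = lcm(2, 11) = 22.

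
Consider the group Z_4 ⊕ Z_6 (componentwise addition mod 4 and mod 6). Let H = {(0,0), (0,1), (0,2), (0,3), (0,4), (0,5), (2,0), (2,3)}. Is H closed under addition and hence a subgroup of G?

Closure fails: (0,1) + (2,0) = (2,1) ∉ H. So H is not a subgroup.

No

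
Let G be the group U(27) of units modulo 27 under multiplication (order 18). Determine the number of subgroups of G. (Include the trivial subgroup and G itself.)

|G| = 18, so by Lagrange every subgroup order divides 18. Divisors: 1, 2, 3, 6, 9, 18.
Subgroups by order — order 1: 1; order 2: 1; order 3: 1; order 6: 1; order 9: 1; order 18: 1.
Total: 1 + 1 + 1 + 1 + 1 + 1 = 6.

6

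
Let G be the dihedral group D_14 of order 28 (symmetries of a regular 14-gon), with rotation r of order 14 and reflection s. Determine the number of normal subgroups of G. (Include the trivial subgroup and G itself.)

G has 28 subgroups. Checking conjugation-invariance by order — order 1: 1/1 normal; order 2: 1/15 normal; order 4: 0/7 normal; order 7: 1/1 normal; order 14: 3/3 normal; order 28: 1/1 normal.
Total normal subgroups: 7.

7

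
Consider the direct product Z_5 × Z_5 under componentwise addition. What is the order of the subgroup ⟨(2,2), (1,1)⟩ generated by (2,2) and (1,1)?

5

|⟨(2,2)⟩| = 5 and |⟨(1,1)⟩| = 5, so |H| is a multiple of lcm(5, 5) = 5 and divides |G| = 25.
Closing under the operation: H = {(0,0), (1,1), (2,2), (3,3), (4,4)}, so |H| = 5.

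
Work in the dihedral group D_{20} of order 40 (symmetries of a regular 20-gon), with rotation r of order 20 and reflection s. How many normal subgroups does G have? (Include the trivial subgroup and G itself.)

G has 48 subgroups. Checking conjugation-invariance by order — order 1: 1/1 normal; order 2: 1/21 normal; order 4: 1/11 normal; order 5: 1/1 normal; order 8: 0/5 normal; order 10: 1/5 normal; order 20: 3/3 normal; order 40: 1/1 normal.
Total normal subgroups: 9.

9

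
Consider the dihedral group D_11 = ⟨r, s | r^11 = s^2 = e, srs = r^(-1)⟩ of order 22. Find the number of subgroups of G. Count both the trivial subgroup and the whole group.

14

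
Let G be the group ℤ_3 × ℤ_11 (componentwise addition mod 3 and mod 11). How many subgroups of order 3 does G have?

1

|G| = 33 and 3 | 33, so subgroups of order 3 are possible by Lagrange.
The subgroups of order 3 are: {(0,0), (1,0), (2,0)}.
So G has 1 subgroup of order 3.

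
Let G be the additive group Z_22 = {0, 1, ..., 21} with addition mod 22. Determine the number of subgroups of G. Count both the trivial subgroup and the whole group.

A cyclic group of order 22 has exactly one subgroup for each divisor of 22.
Divisors of 22: 1, 2, 11, 22.
So Z_22 has 4 subgroups.

4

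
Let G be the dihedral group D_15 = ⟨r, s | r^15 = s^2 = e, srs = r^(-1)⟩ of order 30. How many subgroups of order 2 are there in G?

15

|G| = 30 and 2 | 30, so subgroups of order 2 are possible by Lagrange.
The subgroups of order 2 are: {e, r^10s}; {e, r^11s}; {e, r^12s}; {e, r^13s}; … (15 in all).
So G has 15 subgroups of order 2.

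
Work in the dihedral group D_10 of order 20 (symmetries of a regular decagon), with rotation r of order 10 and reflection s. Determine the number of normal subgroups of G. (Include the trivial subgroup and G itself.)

G has 22 subgroups. Checking conjugation-invariance by order — order 1: 1/1 normal; order 2: 1/11 normal; order 4: 0/5 normal; order 5: 1/1 normal; order 10: 3/3 normal; order 20: 1/1 normal.
Total normal subgroups: 7.

7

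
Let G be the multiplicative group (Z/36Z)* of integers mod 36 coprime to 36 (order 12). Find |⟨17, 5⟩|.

6

|⟨17⟩| = 2 and |⟨5⟩| = 6, so |H| is a multiple of lcm(2, 6) = 6 and divides |G| = 12.
Closing under the operation: H = {1, 5, 13, 17, 25, 29}, so |H| = 6.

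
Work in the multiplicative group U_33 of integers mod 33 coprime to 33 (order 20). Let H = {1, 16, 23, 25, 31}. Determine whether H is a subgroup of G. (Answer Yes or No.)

No

25 ∈ H but its inverse 4 ∉ H, so H is not a subgroup.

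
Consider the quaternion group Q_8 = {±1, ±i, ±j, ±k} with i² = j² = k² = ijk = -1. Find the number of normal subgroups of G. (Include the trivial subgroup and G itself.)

6

G has 6 subgroups. Checking conjugation-invariance by order — order 1: 1/1 normal; order 2: 1/1 normal; order 4: 3/3 normal; order 8: 1/1 normal.
Total normal subgroups: 6.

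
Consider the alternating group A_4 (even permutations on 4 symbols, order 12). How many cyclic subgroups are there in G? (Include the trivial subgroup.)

8

Each element a generates a cyclic subgroup ⟨a⟩; distinct elements may generate the same one (a cyclic group of order d has φ(d) generators).
Cyclic subgroups by order — order 1: 1; order 2: 3; order 3: 4.
Total: 8.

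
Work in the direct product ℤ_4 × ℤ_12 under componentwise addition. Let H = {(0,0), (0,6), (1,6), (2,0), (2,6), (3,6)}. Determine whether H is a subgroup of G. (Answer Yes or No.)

Closure fails: (0,6) + (3,6) = (3,0) ∉ H. So H is not a subgroup.

No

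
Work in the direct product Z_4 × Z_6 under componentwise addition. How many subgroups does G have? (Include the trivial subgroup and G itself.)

16

|G| = 24, so by Lagrange every subgroup order divides 24. Divisors: 1, 2, 3, 4, 6, 8, 12, 24.
Subgroups by order — order 1: 1; order 2: 3; order 3: 1; order 4: 3; order 6: 3; order 8: 1; order 12: 3; order 24: 1.
Total: 1 + 3 + 1 + 3 + 3 + 1 + 3 + 1 = 16.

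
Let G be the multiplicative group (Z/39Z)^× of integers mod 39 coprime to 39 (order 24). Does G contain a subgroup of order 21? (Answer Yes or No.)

21 does not divide |G| = 24, so by Lagrange no subgroup of order 21 exists.

No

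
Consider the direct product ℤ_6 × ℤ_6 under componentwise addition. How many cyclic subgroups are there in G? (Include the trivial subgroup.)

A cyclic subgroup of order d is generated by each of its φ(d) elements of order d, so the cyclic subgroups of order d number (#elements of order d)/φ(d).
Cyclic subgroups by order — order 1: 1; order 2: 3; order 3: 4; order 6: 12.
Total: 20.

20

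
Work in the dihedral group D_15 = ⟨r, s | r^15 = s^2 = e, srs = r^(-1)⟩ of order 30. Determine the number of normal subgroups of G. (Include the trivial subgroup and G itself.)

5

G has 28 subgroups. Checking conjugation-invariance by order — order 1: 1/1 normal; order 2: 0/15 normal; order 3: 1/1 normal; order 5: 1/1 normal; order 6: 0/5 normal; order 10: 0/3 normal; order 15: 1/1 normal; order 30: 1/1 normal.
Total normal subgroups: 5.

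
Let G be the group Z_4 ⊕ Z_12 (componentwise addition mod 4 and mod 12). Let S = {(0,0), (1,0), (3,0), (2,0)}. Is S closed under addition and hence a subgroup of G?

Yes

|S| = 4 divides |G| = 48, consistent with Lagrange.
S contains the identity, every element's inverse is in S, and S is closed under +: it is a subgroup.
In fact S = ⟨(1,0)⟩.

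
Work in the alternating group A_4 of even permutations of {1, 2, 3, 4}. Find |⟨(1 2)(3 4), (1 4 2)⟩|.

12

|⟨(1 2)(3 4)⟩| = 2 and |⟨(1 4 2)⟩| = 3, so |H| is a multiple of lcm(2, 3) = 6 and divides |G| = 12.
Closing {(1 2)(3 4), (1 4 2)} under the group operation gives all of G, so |H| = 12.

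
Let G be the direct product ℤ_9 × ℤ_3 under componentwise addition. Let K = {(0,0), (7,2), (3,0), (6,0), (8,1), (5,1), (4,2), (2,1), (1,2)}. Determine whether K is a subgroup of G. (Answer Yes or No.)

Yes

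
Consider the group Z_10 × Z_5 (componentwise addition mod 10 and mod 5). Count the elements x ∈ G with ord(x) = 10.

24

An element (a,b) has order lcm(ord(a), ord(b)); count pairs with lcm equal to 10.
Enumerating gives 24 such elements.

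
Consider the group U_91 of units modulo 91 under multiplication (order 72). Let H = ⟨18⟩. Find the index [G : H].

|⟨18⟩| = 12 and |G| = 72.
By Lagrange, [G : H] = |G|/|H| = 72/12 = 6.

6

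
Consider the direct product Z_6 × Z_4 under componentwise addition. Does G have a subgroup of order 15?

No

15 does not divide |G| = 24, so by Lagrange no subgroup of order 15 exists.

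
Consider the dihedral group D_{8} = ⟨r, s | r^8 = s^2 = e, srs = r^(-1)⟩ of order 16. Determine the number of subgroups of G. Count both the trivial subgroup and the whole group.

|G| = 16, so by Lagrange every subgroup order divides 16. Divisors: 1, 2, 4, 8, 16.
Subgroups by order — order 1: 1; order 2: 9; order 4: 5; order 8: 3; order 16: 1.
Total: 1 + 9 + 5 + 3 + 1 = 19.

19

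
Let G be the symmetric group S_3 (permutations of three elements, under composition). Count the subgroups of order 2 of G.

3

|G| = 6 and 2 | 6, so subgroups of order 2 are possible by Lagrange.
The subgroups of order 2 are: {e, (1 2)}; {e, (1 3)}; {e, (2 3)}.
So G has 3 subgroups of order 2.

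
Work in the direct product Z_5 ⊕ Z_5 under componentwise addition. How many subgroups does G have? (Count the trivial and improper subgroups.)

8

|G| = 25, so by Lagrange every subgroup order divides 25. Divisors: 1, 5, 25.
Subgroups by order — order 1: 1; order 5: 6; order 25: 1.
Total: 1 + 6 + 1 = 8.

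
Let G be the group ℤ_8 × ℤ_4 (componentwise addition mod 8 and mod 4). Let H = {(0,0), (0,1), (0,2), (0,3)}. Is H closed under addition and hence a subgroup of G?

|H| = 4 divides |G| = 32, consistent with Lagrange.
H contains the identity, every element's inverse is in H, and H is closed under +: it is a subgroup.
In fact H = ⟨(0,1)⟩.

Yes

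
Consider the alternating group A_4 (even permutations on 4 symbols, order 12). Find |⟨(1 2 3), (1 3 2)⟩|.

3

|⟨(1 2 3)⟩| = 3 and |⟨(1 3 2)⟩| = 3, so |H| is a multiple of lcm(3, 3) = 3 and divides |G| = 12.
Closing under the operation: H = {e, (1 2 3), (1 3 2)}, so |H| = 3.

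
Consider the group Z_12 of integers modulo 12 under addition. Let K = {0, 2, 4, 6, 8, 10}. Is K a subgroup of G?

Yes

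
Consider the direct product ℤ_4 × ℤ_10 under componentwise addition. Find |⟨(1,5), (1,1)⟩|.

20

|⟨(1,5)⟩| = 4 and |⟨(1,1)⟩| = 20, so |H| is a multiple of lcm(4, 20) = 20 and divides |G| = 40.
Closing under the operation: H = {(0,0), (0,2), (0,4), (0,6), (0,8), (1,1), (1,3), (1,5), (1,7), (1,9), (2,0), (2,2), (2,4), (2,6), (2,8), (3,1), (3,3), (3,5), (3,7), (3,9)}, so |H| = 20.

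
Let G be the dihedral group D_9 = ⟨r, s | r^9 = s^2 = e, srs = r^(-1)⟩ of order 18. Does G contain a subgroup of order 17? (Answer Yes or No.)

17 does not divide |G| = 18, so by Lagrange no subgroup of order 17 exists.

No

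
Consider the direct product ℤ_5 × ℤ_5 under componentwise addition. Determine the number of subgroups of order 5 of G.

6

|G| = 25 and 5 | 25, so subgroups of order 5 are possible by Lagrange.
The subgroups of order 5 are: {(0,0), (0,1), (0,2), (0,3), (0,4)}; {(0,0), (1,0), (2,0), (3,0), (4,0)}; {(0,0), (1,1), (2,2), (3,3), (4,4)}; {(0,0), (1,2), (2,4), (3,1), (4,3)}; … (6 in all).
So G has 6 subgroups of order 5.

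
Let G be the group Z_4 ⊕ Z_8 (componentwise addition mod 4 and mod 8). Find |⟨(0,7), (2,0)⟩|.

|⟨(0,7)⟩| = 8 and |⟨(2,0)⟩| = 2, so |H| is a multiple of lcm(8, 2) = 8 and divides |G| = 32.
Closing under the operation: H = {(0,0), (0,1), (0,2), (0,3), (0,4), (0,5), (0,6), (0,7), (2,0), (2,1), (2,2), (2,3), (2,4), (2,5), (2,6), (2,7)}, so |H| = 16.

16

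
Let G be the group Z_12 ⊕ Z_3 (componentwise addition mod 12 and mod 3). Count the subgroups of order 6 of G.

4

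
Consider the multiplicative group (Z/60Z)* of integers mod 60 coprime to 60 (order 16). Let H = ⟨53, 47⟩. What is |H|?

8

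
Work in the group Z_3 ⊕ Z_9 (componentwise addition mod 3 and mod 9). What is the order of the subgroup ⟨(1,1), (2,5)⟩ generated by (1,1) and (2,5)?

9

|⟨(1,1)⟩| = 9 and |⟨(2,5)⟩| = 9, so |H| is a multiple of lcm(9, 9) = 9 and divides |G| = 27.
Closing under the operation: H = {(0,0), (0,3), (0,6), (1,1), (1,4), (1,7), (2,2), (2,5), (2,8)}, so |H| = 9.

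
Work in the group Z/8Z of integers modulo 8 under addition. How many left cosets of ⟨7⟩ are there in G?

1

|⟨7⟩| = 8 and |G| = 8.
By Lagrange, [G : H] = |G|/|H| = 8/8 = 1.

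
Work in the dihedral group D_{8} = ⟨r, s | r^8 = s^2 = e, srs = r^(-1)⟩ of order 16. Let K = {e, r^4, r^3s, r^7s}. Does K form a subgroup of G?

Yes

|K| = 4 divides |G| = 16, consistent with Lagrange.
K contains the identity, every element's inverse is in K, and K is closed under ·: it is a subgroup.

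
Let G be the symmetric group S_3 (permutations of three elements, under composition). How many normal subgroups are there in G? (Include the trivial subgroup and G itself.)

G has 6 subgroups. Checking conjugation-invariance by order — order 1: 1/1 normal; order 2: 0/3 normal; order 3: 1/1 normal; order 6: 1/1 normal.
Total normal subgroups: 3.

3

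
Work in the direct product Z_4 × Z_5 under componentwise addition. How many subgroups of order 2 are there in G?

|G| = 20 and 2 | 20, so subgroups of order 2 are possible by Lagrange.
The subgroups of order 2 are: {(0,0), (2,0)}.
So G has 1 subgroup of order 2.

1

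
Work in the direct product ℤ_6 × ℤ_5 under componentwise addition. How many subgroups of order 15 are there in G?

1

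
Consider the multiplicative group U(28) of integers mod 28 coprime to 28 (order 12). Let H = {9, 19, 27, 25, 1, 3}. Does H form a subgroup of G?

|H| = 6 divides |G| = 12, consistent with Lagrange.
H contains the identity, every element's inverse is in H, and H is closed under ·: it is a subgroup.
In fact H = ⟨3⟩.

Yes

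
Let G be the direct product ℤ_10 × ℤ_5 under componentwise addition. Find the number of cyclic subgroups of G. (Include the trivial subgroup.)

Group the elements of G by the cyclic subgroup they generate; each cyclic subgroup of order d accounts for φ(d) elements.
Cyclic subgroups by order — order 1: 1; order 2: 1; order 5: 6; order 10: 6.
Total: 14.

14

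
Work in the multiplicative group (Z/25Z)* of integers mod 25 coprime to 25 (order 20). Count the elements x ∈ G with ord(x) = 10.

4

The elements of order 10 are: 4, 9, 14, 19.
That's 4.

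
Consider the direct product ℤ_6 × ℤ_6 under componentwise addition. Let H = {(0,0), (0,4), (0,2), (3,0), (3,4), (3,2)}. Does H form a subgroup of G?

|H| = 6 divides |G| = 36, consistent with Lagrange.
H contains the identity, every element's inverse is in H, and H is closed under +: it is a subgroup.
In fact H = ⟨(3,4)⟩.

Yes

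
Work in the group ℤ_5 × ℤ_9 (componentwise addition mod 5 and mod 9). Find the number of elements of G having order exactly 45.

An element (a,b) has order lcm(ord(a), ord(b)); count pairs with lcm equal to 45.
Enumerating gives 24 such elements.

24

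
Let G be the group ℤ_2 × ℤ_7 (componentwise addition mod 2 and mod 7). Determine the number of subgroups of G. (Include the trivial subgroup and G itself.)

4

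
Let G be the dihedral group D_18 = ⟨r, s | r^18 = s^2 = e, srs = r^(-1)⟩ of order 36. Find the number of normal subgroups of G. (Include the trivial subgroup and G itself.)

9

G has 45 subgroups. Checking conjugation-invariance by order — order 1: 1/1 normal; order 2: 1/19 normal; order 3: 1/1 normal; order 4: 0/9 normal; order 6: 1/7 normal; order 9: 1/1 normal; order 12: 0/3 normal; order 18: 3/3 normal; order 36: 1/1 normal.
Total normal subgroups: 9.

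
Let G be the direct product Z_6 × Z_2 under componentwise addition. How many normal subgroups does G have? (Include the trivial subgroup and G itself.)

10

G is abelian, so every subgroup is normal.
G has 10 subgroups in total, hence 10 normal subgroups.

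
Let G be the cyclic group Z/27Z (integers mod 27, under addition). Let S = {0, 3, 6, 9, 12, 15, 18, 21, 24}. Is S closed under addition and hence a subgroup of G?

|S| = 9 divides |G| = 27, consistent with Lagrange.
S contains the identity, every element's inverse is in S, and S is closed under +: it is a subgroup.
In fact S = ⟨3⟩.

Yes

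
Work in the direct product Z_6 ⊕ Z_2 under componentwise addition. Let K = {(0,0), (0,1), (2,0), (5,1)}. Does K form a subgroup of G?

(2,0) ∈ K but its inverse (4,0) ∉ K, so K is not a subgroup.

No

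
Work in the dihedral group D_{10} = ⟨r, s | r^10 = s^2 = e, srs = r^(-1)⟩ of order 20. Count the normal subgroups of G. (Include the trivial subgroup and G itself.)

7

G has 22 subgroups. Checking conjugation-invariance by order — order 1: 1/1 normal; order 2: 1/11 normal; order 4: 0/5 normal; order 5: 1/1 normal; order 10: 3/3 normal; order 20: 1/1 normal.
Total normal subgroups: 7.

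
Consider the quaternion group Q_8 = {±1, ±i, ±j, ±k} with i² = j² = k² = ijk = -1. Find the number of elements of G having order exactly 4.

The elements of order 4 are: i, -i, j, -j, k, -k.
That's 6.

6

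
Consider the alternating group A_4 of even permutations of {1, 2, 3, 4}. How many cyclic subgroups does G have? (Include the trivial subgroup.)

A cyclic subgroup of order d is generated by each of its φ(d) elements of order d, so the cyclic subgroups of order d number (#elements of order d)/φ(d).
Cyclic subgroups by order — order 1: 1; order 2: 3; order 3: 4.
Total: 8.

8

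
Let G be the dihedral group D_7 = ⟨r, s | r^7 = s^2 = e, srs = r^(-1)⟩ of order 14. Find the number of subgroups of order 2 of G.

7

|G| = 14 and 2 | 14, so subgroups of order 2 are possible by Lagrange.
The subgroups of order 2 are: {e, r^2s}; {e, r^3s}; {e, r^4s}; {e, r^5s}; … (7 in all).
So G has 7 subgroups of order 2.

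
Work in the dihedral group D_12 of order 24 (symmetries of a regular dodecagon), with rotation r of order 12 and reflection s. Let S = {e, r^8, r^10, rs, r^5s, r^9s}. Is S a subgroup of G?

No

r^10 ∈ S but its inverse r^2 ∉ S, so S is not a subgroup.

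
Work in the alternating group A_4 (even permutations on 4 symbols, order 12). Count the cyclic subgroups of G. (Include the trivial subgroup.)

8

Each element a generates a cyclic subgroup ⟨a⟩; distinct elements may generate the same one (a cyclic group of order d has φ(d) generators).
Cyclic subgroups by order — order 1: 1; order 2: 3; order 3: 4.
Total: 8.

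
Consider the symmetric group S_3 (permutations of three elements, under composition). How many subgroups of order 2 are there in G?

|G| = 6 and 2 | 6, so subgroups of order 2 are possible by Lagrange.
The subgroups of order 2 are: {e, (1 2)}; {e, (1 3)}; {e, (2 3)}.
So G has 3 subgroups of order 2.

3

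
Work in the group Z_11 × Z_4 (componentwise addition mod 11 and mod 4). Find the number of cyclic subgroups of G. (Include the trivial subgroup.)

6

A cyclic subgroup of order d is generated by each of its φ(d) elements of order d, so the cyclic subgroups of order d number (#elements of order d)/φ(d).
Cyclic subgroups by order — order 1: 1; order 2: 1; order 4: 1; order 11: 1; order 22: 1; order 44: 1.
Total: 6.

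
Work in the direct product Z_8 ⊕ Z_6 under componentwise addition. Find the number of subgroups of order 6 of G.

|G| = 48 and 6 | 48, so subgroups of order 6 are possible by Lagrange.
The subgroups of order 6 are: {(0,0), (0,1), (0,2), (0,3), (0,4), (0,5)}; {(0,0), (0,2), (0,4), (4,0), (4,2), (4,4)}; {(0,0), (0,2), (0,4), (4,1), (4,3), (4,5)}.
So G has 3 subgroups of order 6.

3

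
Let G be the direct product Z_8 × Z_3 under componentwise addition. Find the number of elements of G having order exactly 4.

2

An element (a,b) has order lcm(ord(a), ord(b)); count pairs with lcm equal to 4.
Enumerating gives 2 such elements.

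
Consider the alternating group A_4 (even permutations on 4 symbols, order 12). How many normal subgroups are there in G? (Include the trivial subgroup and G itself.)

3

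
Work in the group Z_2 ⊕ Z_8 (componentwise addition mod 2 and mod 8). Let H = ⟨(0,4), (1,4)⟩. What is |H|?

4

|⟨(0,4)⟩| = 2 and |⟨(1,4)⟩| = 2, so |H| is a multiple of lcm(2, 2) = 2 and divides |G| = 16.
Closing under the operation: H = {(0,0), (0,4), (1,0), (1,4)}, so |H| = 4.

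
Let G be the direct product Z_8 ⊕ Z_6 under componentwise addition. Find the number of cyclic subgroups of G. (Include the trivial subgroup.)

16

Group the elements of G by the cyclic subgroup they generate; each cyclic subgroup of order d accounts for φ(d) elements.
Cyclic subgroups by order — order 1: 1; order 2: 3; order 3: 1; order 4: 2; order 6: 3; order 8: 2; order 12: 2; order 24: 2.
Total: 16.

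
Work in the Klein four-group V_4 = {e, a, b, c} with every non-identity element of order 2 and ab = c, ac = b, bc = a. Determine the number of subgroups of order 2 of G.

3

|G| = 4 and 2 | 4, so subgroups of order 2 are possible by Lagrange.
The subgroups of order 2 are: {e, a}; {e, b}; {e, c}.
So G has 3 subgroups of order 2.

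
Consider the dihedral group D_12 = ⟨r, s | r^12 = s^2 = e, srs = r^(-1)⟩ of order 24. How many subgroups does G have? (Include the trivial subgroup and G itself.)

34

|G| = 24, so by Lagrange every subgroup order divides 24. Divisors: 1, 2, 3, 4, 6, 8, 12, 24.
Subgroups by order — order 1: 1; order 2: 13; order 3: 1; order 4: 7; order 6: 5; order 8: 3; order 12: 3; order 24: 1.
Total: 1 + 13 + 1 + 7 + 5 + 3 + 3 + 1 = 34.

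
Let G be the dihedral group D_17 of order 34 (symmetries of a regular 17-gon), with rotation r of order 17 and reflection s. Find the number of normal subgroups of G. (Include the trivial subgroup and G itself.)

3

G has 20 subgroups. Checking conjugation-invariance by order — order 1: 1/1 normal; order 2: 0/17 normal; order 17: 1/1 normal; order 34: 1/1 normal.
Total normal subgroups: 3.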